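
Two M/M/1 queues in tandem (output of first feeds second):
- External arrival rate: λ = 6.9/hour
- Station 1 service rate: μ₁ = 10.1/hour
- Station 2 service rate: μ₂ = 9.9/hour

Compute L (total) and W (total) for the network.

By Jackson's theorem, each station behaves as independent M/M/1.
Station 1: ρ₁ = 6.9/10.1 = 0.6832, L₁ = ρ₁/(1-ρ₁) = λ/(μ₁-λ) = 6.9/3.20 = 2.1563
Station 2: ρ₂ = 6.9/9.9 = 0.6970, L₂ = ρ₂/(1-ρ₂) = λ/(μ₂-λ) = 6.9/3.00 = 2.3000
Total: L = L₁ + L₂ = 2.1563 + 2.3000 = 4.4563
W = L/λ = 4.4563/6.9 = 0.6458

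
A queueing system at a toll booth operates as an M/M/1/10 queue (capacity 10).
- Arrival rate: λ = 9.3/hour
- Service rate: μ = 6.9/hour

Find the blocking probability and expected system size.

ρ = λ/μ = 9.3/6.9 = 1.34783
P₀ = (1-ρ)/(1-ρ^(K+1)) = (1-1.34783)/(1-1.34783^11) = -0.3478/-25.6677 = 0.01355
P_K = P₀×ρ^K = 0.01355 × 1.34783^10 = 0.01355 × 19.7857 = 0.2681
Blocking probability P_10 = 0.2681 (26.81%)
L = ρ[1 - (K+1)ρ^K + Kρ^(K+1)] / [(1-ρ)(1-ρ^(K+1))]
L = 1.34783 × (1 - 11×19.78569 + 10×26.66775) / ((1 - 1.34783) × (1 - 26.66775)) = 7.5536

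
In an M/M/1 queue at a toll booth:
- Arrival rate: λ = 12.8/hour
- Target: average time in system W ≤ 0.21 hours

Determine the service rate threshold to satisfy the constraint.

For M/M/1: W = 1/(μ-λ)
Need W ≤ 0.21, so 1/(μ-λ) ≤ 0.21
μ - λ ≥ 1/0.21 = 4.7619
μ ≥ 12.8 + 4.7619 = 17.5619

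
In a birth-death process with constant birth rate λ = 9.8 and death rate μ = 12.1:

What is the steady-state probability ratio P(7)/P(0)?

For constant rates: P(n)/P(0) = (λ/μ)^n
P(7)/P(0) = (9.8/12.1)^7 = 0.8099^7 = 0.2286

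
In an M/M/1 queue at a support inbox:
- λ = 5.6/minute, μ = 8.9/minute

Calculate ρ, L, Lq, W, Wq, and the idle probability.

Step 1: ρ = λ/μ = 5.6/8.9 = 0.6292
Step 2: L = λ/(μ-λ) = 5.6/3.30 = 1.6970
Step 3: Lq = λ²/(μ(μ-λ)) = 31.36/(8.9×3.30) = 1.0678
Step 4: W = 1/(μ-λ) = 1/3.30 = 0.30303
Step 5: Wq = λ/(μ(μ-λ)) = 5.6/(8.9×3.30) = 0.1907
Step 6: P(0) = 1-ρ = 0.3708
Verify: L = λW = 5.6×0.30303 = 1.6970 ✔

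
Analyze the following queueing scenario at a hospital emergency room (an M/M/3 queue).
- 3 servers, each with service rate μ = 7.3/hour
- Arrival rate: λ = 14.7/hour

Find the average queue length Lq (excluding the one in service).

Traffic intensity: ρ = λ/(cμ) = 14.7/(3×7.3) = 0.6712
Since ρ = 0.6712 < 1, system is stable.
Offered load a = λ/μ = cρ = 14.7/7.3 = 2.0137
P₀ = [ Σₙ₌₀^2 aⁿ/n! + a^3/(3!(1-ρ)) ]⁻¹
Σ = a^0/0! + a^1/1! + a^2/2! = 1.0000 + 2.0137 + 2.0275 = 5.0412
a^3/(3!(1-ρ)) = 8.16551/(6 × 0.328767) = 4.1395
P₀ = 1/(5.0412 + 4.1395) = 0.1089
Lq = P₀·a^3·ρ / (3!(1-ρ)²) = 0.108925 × 8.16551 × 0.671233 / (6 × 0.108088) = 0.9206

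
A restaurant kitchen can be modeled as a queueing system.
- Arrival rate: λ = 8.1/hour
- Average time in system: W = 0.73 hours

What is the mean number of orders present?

Little's Law: L = λW
L = 8.1 × 0.73 = 5.9130 orders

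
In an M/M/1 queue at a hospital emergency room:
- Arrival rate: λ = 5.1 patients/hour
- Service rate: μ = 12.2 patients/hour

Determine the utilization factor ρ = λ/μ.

Server utilization: ρ = λ/μ
ρ = 5.1/12.2 = 0.4180
The server is busy 41.80% of the time.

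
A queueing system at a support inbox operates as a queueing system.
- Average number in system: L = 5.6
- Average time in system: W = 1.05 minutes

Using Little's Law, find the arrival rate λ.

Little's Law: L = λW, so λ = L/W
λ = 5.6/1.05 = 5.3333 emails/minute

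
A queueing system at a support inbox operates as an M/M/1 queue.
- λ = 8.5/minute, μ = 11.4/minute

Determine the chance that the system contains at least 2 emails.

ρ = λ/μ = 8.5/11.4 = 0.7456
P(N ≥ n) = ρⁿ
P(N ≥ 2) = 0.7456^2
P(N ≥ 2) = 0.5559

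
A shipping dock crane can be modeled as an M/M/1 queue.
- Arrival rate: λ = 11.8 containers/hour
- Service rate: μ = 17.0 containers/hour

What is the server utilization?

Server utilization: ρ = λ/μ
ρ = 11.8/17.0 = 0.6941
The server is busy 69.41% of the time.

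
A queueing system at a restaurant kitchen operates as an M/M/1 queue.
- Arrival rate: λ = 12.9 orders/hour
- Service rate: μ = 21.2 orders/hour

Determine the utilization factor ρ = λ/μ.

Server utilization: ρ = λ/μ
ρ = 12.9/21.2 = 0.6085
The server is busy 60.85% of the time.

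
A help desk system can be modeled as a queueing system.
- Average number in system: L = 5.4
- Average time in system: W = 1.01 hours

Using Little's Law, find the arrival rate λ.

Little's Law: L = λW, so λ = L/W
λ = 5.4/1.01 = 5.3465 tickets/hour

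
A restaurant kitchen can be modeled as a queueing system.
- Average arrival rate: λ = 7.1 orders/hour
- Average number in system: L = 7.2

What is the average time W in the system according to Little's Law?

Little's Law: L = λW, so W = L/λ
W = 7.2/7.1 = 1.0141 hours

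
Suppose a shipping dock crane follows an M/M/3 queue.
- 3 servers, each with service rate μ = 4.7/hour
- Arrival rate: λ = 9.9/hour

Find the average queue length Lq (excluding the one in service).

Traffic intensity: ρ = λ/(cμ) = 9.9/(3×4.7) = 0.7021
Since ρ = 0.7021 < 1, system is stable.
Offered load a = λ/μ = cρ = 9.9/4.7 = 2.1064
P₀ = [ Σₙ₌₀^2 aⁿ/n! + a^3/(3!(1-ρ)) ]⁻¹
Σ = a^0/0! + a^1/1! + a^2/2! = 1.0000 + 2.1064 + 2.2184 = 5.3248
a^3/(3!(1-ρ)) = 9.34570/(6 × 0.297872) = 5.2291
P₀ = 1/(5.3248 + 5.2291) = 0.09475
Lq = P₀·a^3·ρ / (3!(1-ρ)²) = 0.094751 × 9.3457 × 0.70213 / (6 × 0.088728) = 1.1679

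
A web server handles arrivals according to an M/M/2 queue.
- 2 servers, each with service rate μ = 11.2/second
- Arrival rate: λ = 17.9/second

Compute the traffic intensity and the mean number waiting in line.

Traffic intensity: ρ = λ/(cμ) = 17.9/(2×11.2) = 0.7991
Since ρ = 0.7991 < 1, system is stable.
Offered load a = λ/μ = cρ = 17.9/11.2 = 1.5982
P₀ = [ Σₙ₌₀^1 aⁿ/n! + a^2/(2!(1-ρ)) ]⁻¹
Σ = a^0/0! + a^1/1! = 1.0000 + 1.5982 = 2.5982
a^2/(2!(1-ρ)) = 2.55429/(2 × 0.200893) = 6.3573
P₀ = 1/(2.5982 + 6.3573) = 0.1117
Lq = P₀·a^2·ρ / (2!(1-ρ)²) = 0.11166 × 2.5543 × 0.79911 / (2 × 0.040358) = 2.8237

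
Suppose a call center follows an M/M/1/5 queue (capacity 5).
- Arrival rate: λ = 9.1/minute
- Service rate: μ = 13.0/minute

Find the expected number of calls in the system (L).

ρ = λ/μ = 9.1/13.0 = 0.7000
P₀ = (1-ρ)/(1-ρ^(K+1)) = (1-0.7000)/(1-0.7000^6) = 0.3000/0.8824 = 0.3400
P_K = P₀×ρ^K = 0.34000 × 0.7000^5 = 0.34000 × 0.16807 = 0.05714
L = ρ[1 - (K+1)ρ^K + Kρ^(K+1)] / [(1-ρ)(1-ρ^(K+1))]
L = 0.7000 × (1 - 6×0.16807 + 5×0.11765) / ((1 - 0.7000) × (1 - 0.11765)) = 1.5333 calls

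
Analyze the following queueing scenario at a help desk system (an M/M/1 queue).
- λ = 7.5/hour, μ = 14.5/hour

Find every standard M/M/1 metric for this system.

Step 1: ρ = λ/μ = 7.5/14.5 = 0.5172
Step 2: L = λ/(μ-λ) = 7.5/7.00 = 1.0714
Step 3: Lq = λ²/(μ(μ-λ)) = 56.25/(14.5×7.00) = 0.5542
Step 4: W = 1/(μ-λ) = 1/7.00 = 0.142857
Step 5: Wq = λ/(μ(μ-λ)) = 7.5/(14.5×7.00) = 0.07389
Step 6: P(0) = 1-ρ = 0.4828
Verify: L = λW = 7.5×0.142857 = 1.0714 ✔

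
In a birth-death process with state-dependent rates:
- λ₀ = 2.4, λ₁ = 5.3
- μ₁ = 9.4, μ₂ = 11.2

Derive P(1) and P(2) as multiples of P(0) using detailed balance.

Balance equations:
State 0: λ₀P₀ = μ₁P₁ → P₁ = (λ₀/μ₁)P₀ = (2.4/9.4)P₀ = 0.2553P₀
State 1: P₂ = (λ₀λ₁)/(μ₁μ₂)P₀ = (2.4×5.3)/(9.4×11.2)P₀ = 0.1208P₀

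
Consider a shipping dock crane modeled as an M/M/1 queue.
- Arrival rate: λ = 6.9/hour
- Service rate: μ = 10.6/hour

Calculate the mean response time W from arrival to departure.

First, compute utilization: ρ = λ/μ = 6.9/10.6 = 0.6509
For M/M/1: W = 1/(μ-λ)
W = 1/(10.6-6.9) = 1/3.70
W = 0.2703 hours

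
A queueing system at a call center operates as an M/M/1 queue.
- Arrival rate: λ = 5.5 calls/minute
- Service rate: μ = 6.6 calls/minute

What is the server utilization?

Server utilization: ρ = λ/μ
ρ = 5.5/6.6 = 0.8333
The server is busy 83.33% of the time.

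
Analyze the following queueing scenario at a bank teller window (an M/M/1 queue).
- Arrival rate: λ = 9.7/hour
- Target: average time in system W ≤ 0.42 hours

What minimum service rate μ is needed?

For M/M/1: W = 1/(μ-λ)
Need W ≤ 0.42, so 1/(μ-λ) ≤ 0.42
μ - λ ≥ 1/0.42 = 2.3810
μ ≥ 9.7 + 2.3810 = 12.0810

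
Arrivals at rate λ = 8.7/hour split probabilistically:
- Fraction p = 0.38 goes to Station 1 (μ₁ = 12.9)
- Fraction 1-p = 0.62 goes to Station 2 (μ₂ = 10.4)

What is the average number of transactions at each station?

Effective rates: λ₁ = 8.7×0.38 = 3.306, λ₂ = 8.7×0.62 = 5.394
Station 1: ρ₁ = 3.306/12.9 = 0.2563, L₁ = ρ₁/(1-ρ₁) = 0.2563/(1-0.2563) = 0.3446
Station 2: ρ₂ = 5.394/10.4 = 0.51865, L₂ = ρ₂/(1-ρ₂) = 0.51865/(1-0.51865) = 1.0775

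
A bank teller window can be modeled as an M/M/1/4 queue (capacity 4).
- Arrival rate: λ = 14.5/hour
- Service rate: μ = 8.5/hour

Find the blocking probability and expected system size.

ρ = λ/μ = 14.5/8.5 = 1.7059
P₀ = (1-ρ)/(1-ρ^(K+1)) = (1-1.7059)/(1-1.7059^5) = -0.7059/-13.4467 = 0.05250
P_K = P₀×ρ^K = 0.05250 × 1.7059^4 = 0.05250 × 8.4687 = 0.4446
Blocking probability P_4 = 0.4446 (44.46%)
L = ρ[1 - (K+1)ρ^K + Kρ^(K+1)] / [(1-ρ)(1-ρ^(K+1))]
L = 1.7059 × (1 - 5×8.4687 + 4×14.4467) / ((1 - 1.7059) × (1 - 14.4467)) = 2.9552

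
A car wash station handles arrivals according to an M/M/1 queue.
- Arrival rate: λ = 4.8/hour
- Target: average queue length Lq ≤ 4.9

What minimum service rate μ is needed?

For M/M/1: Lq = λ²/(μ(μ-λ))
Need Lq ≤ 4.9, i.e. μ(μ-λ) ≥ λ²/4.9
μ² - 4.8μ - 23.04/4.9 ≥ 0  →  μ² - 4.8μ - 4.70204 ≥ 0
Quadratic formula (positive root): μ = [λ + √(λ² + 4×4.70204)]/2
Discriminant: 23.04 + 4×4.70204 = 41.8482, √41.8482 = 6.4690
μ ≥ (4.8 + 6.4690)/2 = 5.6345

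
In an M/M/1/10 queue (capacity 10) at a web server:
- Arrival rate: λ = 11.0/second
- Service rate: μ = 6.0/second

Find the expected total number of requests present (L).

ρ = λ/μ = 11.0/6.0 = 1.8333
P₀ = (1-ρ)/(1-ρ^(K+1)) = (1-1.8333)/(1-1.8333^11) = -0.8333/-785.2650 = 0.001061
P_K = P₀×ρ^K = 0.0010612 × 1.8333^10 = 0.0010612 × 428.8796 = 0.4551
L = ρ[1 - (K+1)ρ^K + Kρ^(K+1)] / [(1-ρ)(1-ρ^(K+1))]
L = 1.8333 × (1 - 11×428.8796 + 10×786.2650) / ((1 - 1.8333) × (1 - 786.2650)) = 8.8140 requests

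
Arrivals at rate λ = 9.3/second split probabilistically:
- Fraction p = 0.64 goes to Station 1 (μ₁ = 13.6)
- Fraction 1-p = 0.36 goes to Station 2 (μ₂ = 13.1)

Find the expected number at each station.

Effective rates: λ₁ = 9.3×0.64 = 5.952, λ₂ = 9.3×0.36 = 3.348
Station 1: ρ₁ = 5.952/13.6 = 0.437647, L₁ = ρ₁/(1-ρ₁) = 0.437647/(1-0.437647) = 0.7782
Station 2: ρ₂ = 3.348/13.1 = 0.25557, L₂ = ρ₂/(1-ρ₂) = 0.25557/(1-0.25557) = 0.3433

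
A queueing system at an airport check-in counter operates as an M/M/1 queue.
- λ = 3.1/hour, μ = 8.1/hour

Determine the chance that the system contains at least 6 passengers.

ρ = λ/μ = 3.1/8.1 = 0.3827
P(N ≥ n) = ρⁿ
P(N ≥ 6) = 0.3827^6
P(N ≥ 6) = 0.003142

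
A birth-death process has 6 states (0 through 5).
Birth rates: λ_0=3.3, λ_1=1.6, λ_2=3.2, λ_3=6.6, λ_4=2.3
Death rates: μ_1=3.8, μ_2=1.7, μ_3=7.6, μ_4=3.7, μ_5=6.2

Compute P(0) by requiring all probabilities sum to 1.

Ratios P(n)/P(0) = (λ₀···λₙ₋₁)/(μ₁···μₙ):
P(1)/P(0) = (3.3)/(3.8) = 0.86842
P(2)/P(0) = (3.3×1.6)/(3.8×1.7) = 0.81734
P(3)/P(0) = (3.3×1.6×3.2)/(3.8×1.7×7.6) = 0.34414
P(4)/P(0) = (3.3×1.6×3.2×6.6)/(3.8×1.7×7.6×3.7) = 0.61388
P(5)/P(0) = (3.3×1.6×3.2×6.6×2.3)/(3.8×1.7×7.6×3.7×6.2) = 0.22773

Normalization: ∑ P(n) = 1
P(0) × (1.0000 + 0.86842 + 0.81734 + 0.34414 + 0.61388 + 0.22773) = 1
P(0) × 3.8715 = 1
P(0) = 1/3.8715 = 0.2583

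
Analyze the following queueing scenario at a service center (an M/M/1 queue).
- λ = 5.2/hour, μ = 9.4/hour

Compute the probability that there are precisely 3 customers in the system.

ρ = λ/μ = 5.2/9.4 = 0.5532
P(n) = (1-ρ)ρⁿ
P(3) = (1-0.5532) × 0.5532^3
P(3) = 0.4468 × 0.1693
P(3) = 0.07564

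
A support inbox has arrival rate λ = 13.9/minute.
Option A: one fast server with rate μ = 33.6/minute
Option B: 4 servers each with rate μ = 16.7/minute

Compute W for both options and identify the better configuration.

Option A: single server μ = 33.6 (M/M/1)
  ρ_A = 13.9/33.6 = 0.4137
  W_A = 1/(μ-λ) = 1/(33.6-13.9) = 1/19.70 = 0.05076

Option B: 4 servers μ = 16.7 (M/M/4)
  ρ_B = λ/(cμ) = 13.9/(4×16.7) = 0.2081
  Offered load a = λ/μ = cρ = 13.9/16.7 = 0.8323
  P₀ = [ Σₙ₌₀^3 aⁿ/n! + a^4/(4!(1-ρ)) ]⁻¹
  Σ = a^0/0! + a^1/1! + a^2/2! + a^3/3! = 1.0000 + 0.8323 + 0.3464 + 0.09610 = 2.2748
  a^4/(4!(1-ρ)) = 0.4799/(24 × 0.7919) = 0.02525
  P₀ = 1/(2.2748 + 0.02525) = 0.4348
  Lq = P₀·a^4·ρ / (4!(1-ρ)²) = 0.4348 × 0.4799 × 0.2081 / (24 × 0.6271) = 0.002885
  Wq_B = Lq/λ = 0.0028848/13.9 = 0.0002075
  W_B = Wq_B + 1/μ = 0.0002075 + 0.05988 = 0.06009

Since W_A = 0.05076 < W_B = 0.06009, Option A (single fast server) has the shorter time in system.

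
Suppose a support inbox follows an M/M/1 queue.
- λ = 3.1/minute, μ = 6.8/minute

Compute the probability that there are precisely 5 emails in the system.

ρ = λ/μ = 3.1/6.8 = 0.45588
P(n) = (1-ρ)ρⁿ
P(5) = (1-0.45588) × 0.45588^5
P(5) = 0.5441 × 0.01969
P(5) = 0.01071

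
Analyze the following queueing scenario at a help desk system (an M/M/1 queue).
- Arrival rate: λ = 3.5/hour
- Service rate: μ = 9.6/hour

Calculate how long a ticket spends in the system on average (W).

First, compute utilization: ρ = λ/μ = 3.5/9.6 = 0.3646
For M/M/1: W = 1/(μ-λ)
W = 1/(9.6-3.5) = 1/6.10
W = 0.1639 hours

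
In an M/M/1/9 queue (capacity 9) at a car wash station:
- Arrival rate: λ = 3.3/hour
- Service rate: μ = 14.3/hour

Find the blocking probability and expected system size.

ρ = λ/μ = 3.3/14.3 = 0.23077
P₀ = (1-ρ)/(1-ρ^(K+1)) = (1-0.23077)/(1-0.23077^10) = 0.7692/1.0000 = 0.7692
P_K = P₀×ρ^K = 0.7692 × 0.23077^9 = 0.7692 × 0.000001856 = 0.000001428
Blocking probability P_9 = 0.000001428 (0.0001428%)
L = ρ[1 - (K+1)ρ^K + Kρ^(K+1)] / [(1-ρ)(1-ρ^(K+1))]
L = 0.23077 × (1 - 10×0.000001856 + 9×4.283e-07) / ((1 - 0.23077) × (1 - 4.283e-07)) = 0.3000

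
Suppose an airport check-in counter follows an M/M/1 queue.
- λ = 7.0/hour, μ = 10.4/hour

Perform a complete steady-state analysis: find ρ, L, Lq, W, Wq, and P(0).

Step 1: ρ = λ/μ = 7.0/10.4 = 0.6731
Step 2: L = λ/(μ-λ) = 7.0/3.40 = 2.0588
Step 3: Lq = λ²/(μ(μ-λ)) = 49.00/(10.4×3.40) = 1.3857
Step 4: W = 1/(μ-λ) = 1/3.40 = 0.29412
Step 5: Wq = λ/(μ(μ-λ)) = 7.0/(10.4×3.40) = 0.1980
Step 6: P(0) = 1-ρ = 0.3269
Verify: L = λW = 7.0×0.29412 = 2.0588 ✔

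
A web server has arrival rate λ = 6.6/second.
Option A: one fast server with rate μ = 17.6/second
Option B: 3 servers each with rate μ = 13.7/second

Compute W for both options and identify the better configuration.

Option A: single server μ = 17.6 (M/M/1)
  ρ_A = 6.6/17.6 = 0.3750
  W_A = 1/(μ-λ) = 1/(17.6-6.6) = 1/11.00 = 0.09091

Option B: 3 servers μ = 13.7 (M/M/3)
  ρ_B = λ/(cμ) = 6.6/(3×13.7) = 0.1606
  Offered load a = λ/μ = cρ = 6.6/13.7 = 0.4818
  P₀ = [ Σₙ₌₀^2 aⁿ/n! + a^3/(3!(1-ρ)) ]⁻¹
  Σ = a^0/0! + a^1/1! + a^2/2! = 1.0000 + 0.4818 + 0.1160 = 1.5978
  a^3/(3!(1-ρ)) = 0.1118/(6 × 0.8394) = 0.02220
  P₀ = 1/(1.5978 + 0.02220) = 0.6173
  Lq = P₀·a^3·ρ / (3!(1-ρ)²) = 0.6173 × 0.1118 × 0.1606 / (6 × 0.7046) = 0.002622
  Wq_B = Lq/λ = 0.0026215/6.6 = 0.0003972
  W_B = Wq_B + 1/μ = 0.0003972 + 0.07299 = 0.07339

Since W_B = 0.07339 < W_A = 0.09091, Option B (multiple servers) has the shorter time in system.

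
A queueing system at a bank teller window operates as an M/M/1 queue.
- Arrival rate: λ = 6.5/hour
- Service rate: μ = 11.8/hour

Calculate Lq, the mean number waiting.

ρ = λ/μ = 6.5/11.8 = 0.5508
For M/M/1: Lq = λ²/(μ(μ-λ))
Lq = 42.25/(11.8 × 5.30)
Lq = 0.6756 transactions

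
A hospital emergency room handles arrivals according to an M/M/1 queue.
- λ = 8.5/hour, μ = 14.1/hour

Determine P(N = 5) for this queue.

ρ = λ/μ = 8.5/14.1 = 0.60284
P(n) = (1-ρ)ρⁿ
P(5) = (1-0.60284) × 0.60284^5
P(5) = 0.39716 × 0.079618
P(5) = 0.03162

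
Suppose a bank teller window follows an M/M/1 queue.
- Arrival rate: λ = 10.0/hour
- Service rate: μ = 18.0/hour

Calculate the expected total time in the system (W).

First, compute utilization: ρ = λ/μ = 10.0/18.0 = 0.5556
For M/M/1: W = 1/(μ-λ)
W = 1/(18.0-10.0) = 1/8.00
W = 0.1250 hours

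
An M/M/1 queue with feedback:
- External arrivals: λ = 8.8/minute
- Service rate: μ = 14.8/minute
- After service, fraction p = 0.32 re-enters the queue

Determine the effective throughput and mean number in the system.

Effective arrival rate: λ_eff = λ/(1-p) = 8.8/(1-0.32) = 8.8/0.68 = 12.94118
ρ = λ_eff/μ = 12.94118/14.8 = 0.874404
L = ρ/(1-ρ) = 0.874404/(1-0.874404) = 6.9620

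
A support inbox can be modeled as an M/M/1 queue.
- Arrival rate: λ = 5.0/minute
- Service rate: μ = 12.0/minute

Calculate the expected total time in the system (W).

First, compute utilization: ρ = λ/μ = 5.0/12.0 = 0.4167
For M/M/1: W = 1/(μ-λ)
W = 1/(12.0-5.0) = 1/7.00
W = 0.1429 minutes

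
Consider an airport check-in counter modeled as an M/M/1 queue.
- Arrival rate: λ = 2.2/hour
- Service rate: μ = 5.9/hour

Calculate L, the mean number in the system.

ρ = λ/μ = 2.2/5.9 = 0.3729
For M/M/1: L = λ/(μ-λ)
L = 2.2/(5.9-2.2) = 2.2/3.70
L = 0.5946 passengers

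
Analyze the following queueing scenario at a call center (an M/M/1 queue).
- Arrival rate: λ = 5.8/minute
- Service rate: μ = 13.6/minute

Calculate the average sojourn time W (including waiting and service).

First, compute utilization: ρ = λ/μ = 5.8/13.6 = 0.4265
For M/M/1: W = 1/(μ-λ)
W = 1/(13.6-5.8) = 1/7.80
W = 0.1282 minutes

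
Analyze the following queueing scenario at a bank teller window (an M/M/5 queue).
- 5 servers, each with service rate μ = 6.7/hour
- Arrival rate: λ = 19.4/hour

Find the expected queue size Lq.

Traffic intensity: ρ = λ/(cμ) = 19.4/(5×6.7) = 0.5791
Since ρ = 0.5791 < 1, system is stable.
Offered load a = λ/μ = cρ = 19.4/6.7 = 2.8955
P₀ = [ Σₙ₌₀^4 aⁿ/n! + a^5/(5!(1-ρ)) ]⁻¹
Σ = a^0/0! + a^1/1! + a^2/2! + a^3/3! + a^4/4! = 1.00000 + 2.89552 + 4.19202 + 4.04603 + 2.92885 = 15.0624
a^5/(5!(1-ρ)) = 203.5329/(120 × 0.420896) = 4.0298
P₀ = 1/(15.0624 + 4.0298) = 0.05238
Lq = P₀·a^5·ρ / (5!(1-ρ)²) = 0.052377 × 203.5329 × 0.57910 / (120 × 0.17715) = 0.2904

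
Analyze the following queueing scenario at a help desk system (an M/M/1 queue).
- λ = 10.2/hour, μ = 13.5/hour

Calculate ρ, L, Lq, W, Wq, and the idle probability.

Step 1: ρ = λ/μ = 10.2/13.5 = 0.7556
Step 2: L = λ/(μ-λ) = 10.2/3.30 = 3.0909
Step 3: Lq = λ²/(μ(μ-λ)) = 104.04/(13.5×3.30) = 2.3354
Step 4: W = 1/(μ-λ) = 1/3.30 = 0.30303
Step 5: Wq = λ/(μ(μ-λ)) = 10.2/(13.5×3.30) = 0.2290
Step 6: P(0) = 1-ρ = 0.2444
Verify: L = λW = 10.2×0.30303 = 3.0909 ✔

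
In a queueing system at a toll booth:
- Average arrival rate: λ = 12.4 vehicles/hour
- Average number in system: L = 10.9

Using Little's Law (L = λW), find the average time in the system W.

Little's Law: L = λW, so W = L/λ
W = 10.9/12.4 = 0.8790 hours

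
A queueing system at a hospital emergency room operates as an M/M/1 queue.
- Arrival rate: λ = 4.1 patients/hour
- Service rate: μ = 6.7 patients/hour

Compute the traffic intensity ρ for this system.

Server utilization: ρ = λ/μ
ρ = 4.1/6.7 = 0.6119
The server is busy 61.19% of the time.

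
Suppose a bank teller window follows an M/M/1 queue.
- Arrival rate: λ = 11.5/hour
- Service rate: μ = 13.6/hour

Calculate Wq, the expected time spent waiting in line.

First, compute utilization: ρ = λ/μ = 11.5/13.6 = 0.8456
For M/M/1: Wq = λ/(μ(μ-λ))
Wq = 11.5/(13.6 × (13.6-11.5))
Wq = 11.5/(13.6 × 2.10)
Wq = 0.4027 hours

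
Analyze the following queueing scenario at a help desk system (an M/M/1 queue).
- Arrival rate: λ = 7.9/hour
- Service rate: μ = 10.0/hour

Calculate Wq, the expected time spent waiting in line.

First, compute utilization: ρ = λ/μ = 7.9/10.0 = 0.7900
For M/M/1: Wq = λ/(μ(μ-λ))
Wq = 7.9/(10.0 × (10.0-7.9))
Wq = 7.9/(10.0 × 2.10)
Wq = 0.3762 hours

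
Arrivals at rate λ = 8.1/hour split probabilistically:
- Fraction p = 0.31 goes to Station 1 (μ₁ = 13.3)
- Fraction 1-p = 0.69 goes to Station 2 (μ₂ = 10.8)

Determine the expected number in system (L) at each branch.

Effective rates: λ₁ = 8.1×0.31 = 2.511, λ₂ = 8.1×0.69 = 5.589
Station 1: ρ₁ = 2.511/13.3 = 0.1888, L₁ = ρ₁/(1-ρ₁) = 0.1888/(1-0.1888) = 0.2327
Station 2: ρ₂ = 5.589/10.8 = 0.5175, L₂ = ρ₂/(1-ρ₂) = 0.5175/(1-0.5175) = 1.0725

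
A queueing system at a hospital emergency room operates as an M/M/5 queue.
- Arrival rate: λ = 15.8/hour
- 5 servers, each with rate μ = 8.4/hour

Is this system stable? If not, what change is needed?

Stability requires ρ = λ/(cμ) < 1
ρ = 15.8/(5 × 8.4) = 15.8/42.00 = 0.3762
Since 0.3762 < 1, the system is STABLE.
The servers are busy 37.62% of the time.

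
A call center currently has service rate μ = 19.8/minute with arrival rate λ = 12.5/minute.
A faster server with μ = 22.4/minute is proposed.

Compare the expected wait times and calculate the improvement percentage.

System 1: ρ₁ = 12.5/19.8 = 0.6313, W₁ = 1/(19.8-12.5) = 0.13699
System 2: ρ₂ = 12.5/22.4 = 0.5580, W₂ = 1/(22.4-12.5) = 0.10101
Improvement: (W₁-W₂)/W₁ = (0.13699-0.10101)/0.13699 = 26.26%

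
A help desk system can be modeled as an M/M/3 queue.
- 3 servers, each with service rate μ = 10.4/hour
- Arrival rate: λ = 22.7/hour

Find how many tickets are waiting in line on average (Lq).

Traffic intensity: ρ = λ/(cμ) = 22.7/(3×10.4) = 0.7276
Since ρ = 0.7276 < 1, system is stable.
Offered load a = λ/μ = cρ = 22.7/10.4 = 2.1827
P₀ = [ Σₙ₌₀^2 aⁿ/n! + a^3/(3!(1-ρ)) ]⁻¹
Σ = a^0/0! + a^1/1! + a^2/2! = 1.0000 + 2.1827 + 2.3821 = 5.5648
a^3/(3!(1-ρ)) = 10.3987/(6 × 0.27244) = 6.3615
P₀ = 1/(5.5648 + 6.3615) = 0.08385
Lq = P₀·a^3·ρ / (3!(1-ρ)²) = 0.083848 × 10.3987 × 0.72756 / (6 × 0.074221) = 1.4245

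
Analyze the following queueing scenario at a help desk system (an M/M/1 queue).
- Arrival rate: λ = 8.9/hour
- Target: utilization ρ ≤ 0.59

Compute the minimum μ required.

ρ = λ/μ, so μ = λ/ρ
μ ≥ 8.9/0.59 = 15.0847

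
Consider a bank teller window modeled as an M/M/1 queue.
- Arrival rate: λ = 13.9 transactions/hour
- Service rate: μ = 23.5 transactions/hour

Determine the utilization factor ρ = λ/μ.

Server utilization: ρ = λ/μ
ρ = 13.9/23.5 = 0.5915
The server is busy 59.15% of the time.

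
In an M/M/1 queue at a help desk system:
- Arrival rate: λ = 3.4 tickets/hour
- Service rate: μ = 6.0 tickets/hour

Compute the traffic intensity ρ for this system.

Server utilization: ρ = λ/μ
ρ = 3.4/6.0 = 0.5667
The server is busy 56.67% of the time.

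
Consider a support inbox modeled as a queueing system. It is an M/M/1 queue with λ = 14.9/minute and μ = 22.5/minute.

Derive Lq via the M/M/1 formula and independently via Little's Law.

Method 1 (direct): Lq = λ²/(μ(μ-λ)) = 222.01/(22.5 × 7.60) = 1.2983

Method 2 (Little's Law):
W = 1/(μ-λ) = 1/7.60 = 0.131579
Wq = W - 1/μ = 0.131579 - 0.0444444 = 0.087135
Lq = λWq = 14.9 × 0.087135 = 1.2983 ✔ (matches Method 1)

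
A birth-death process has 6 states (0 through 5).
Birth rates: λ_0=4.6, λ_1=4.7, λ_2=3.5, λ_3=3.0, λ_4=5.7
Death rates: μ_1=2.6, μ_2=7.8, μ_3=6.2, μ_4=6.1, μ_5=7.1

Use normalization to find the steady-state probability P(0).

Ratios P(n)/P(0) = (λ₀···λₙ₋₁)/(μ₁···μₙ):
P(1)/P(0) = (4.6)/(2.6) = 1.7692
P(2)/P(0) = (4.6×4.7)/(2.6×7.8) = 1.0661
P(3)/P(0) = (4.6×4.7×3.5)/(2.6×7.8×6.2) = 0.6018
P(4)/P(0) = (4.6×4.7×3.5×3.0)/(2.6×7.8×6.2×6.1) = 0.2960
P(5)/P(0) = (4.6×4.7×3.5×3.0×5.7)/(2.6×7.8×6.2×6.1×7.1) = 0.2376

Normalization: ∑ P(n) = 1
P(0) × (1.0000 + 1.7692 + 1.0661 + 0.6018 + 0.2960 + 0.2376) = 1
P(0) × 4.9707 = 1
P(0) = 1/4.9707 = 0.2012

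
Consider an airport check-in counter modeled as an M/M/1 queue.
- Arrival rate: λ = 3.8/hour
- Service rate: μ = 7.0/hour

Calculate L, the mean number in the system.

ρ = λ/μ = 3.8/7.0 = 0.5429
For M/M/1: L = λ/(μ-λ)
L = 3.8/(7.0-3.8) = 3.8/3.20
L = 1.1875 passengers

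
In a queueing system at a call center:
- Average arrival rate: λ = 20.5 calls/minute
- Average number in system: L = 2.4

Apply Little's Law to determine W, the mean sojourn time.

Little's Law: L = λW, so W = L/λ
W = 2.4/20.5 = 0.1171 minutes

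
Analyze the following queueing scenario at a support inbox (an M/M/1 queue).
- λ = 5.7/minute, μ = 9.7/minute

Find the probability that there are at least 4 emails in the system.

ρ = λ/μ = 5.7/9.7 = 0.5876
P(N ≥ n) = ρⁿ
P(N ≥ 4) = 0.5876^4
P(N ≥ 4) = 0.1192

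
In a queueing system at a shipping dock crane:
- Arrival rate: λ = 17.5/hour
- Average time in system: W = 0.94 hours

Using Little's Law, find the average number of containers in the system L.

Little's Law: L = λW
L = 17.5 × 0.94 = 16.4500 containers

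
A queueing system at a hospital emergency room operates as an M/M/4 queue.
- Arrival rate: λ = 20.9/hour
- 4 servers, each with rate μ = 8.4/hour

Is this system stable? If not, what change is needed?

Stability requires ρ = λ/(cμ) < 1
ρ = 20.9/(4 × 8.4) = 20.9/33.60 = 0.6220
Since 0.6220 < 1, the system is STABLE.
The servers are busy 62.20% of the time.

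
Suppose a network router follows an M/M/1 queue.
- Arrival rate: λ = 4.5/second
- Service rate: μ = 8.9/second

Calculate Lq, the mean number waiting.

ρ = λ/μ = 4.5/8.9 = 0.5056
For M/M/1: Lq = λ²/(μ(μ-λ))
Lq = 20.25/(8.9 × 4.40)
Lq = 0.5171 packets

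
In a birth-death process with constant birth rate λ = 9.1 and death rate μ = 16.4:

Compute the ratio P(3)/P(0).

For constant rates: P(n)/P(0) = (λ/μ)^n
P(3)/P(0) = (9.1/16.4)^3 = 0.55488^3 = 0.1708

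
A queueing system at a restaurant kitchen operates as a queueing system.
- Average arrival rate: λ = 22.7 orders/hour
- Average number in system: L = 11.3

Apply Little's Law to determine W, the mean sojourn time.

Little's Law: L = λW, so W = L/λ
W = 11.3/22.7 = 0.4978 hours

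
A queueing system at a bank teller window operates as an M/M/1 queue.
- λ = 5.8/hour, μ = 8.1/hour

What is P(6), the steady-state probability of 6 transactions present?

ρ = λ/μ = 5.8/8.1 = 0.71605
P(n) = (1-ρ)ρⁿ
P(6) = (1-0.71605) × 0.71605^6
P(6) = 0.28395 × 0.13479
P(6) = 0.03827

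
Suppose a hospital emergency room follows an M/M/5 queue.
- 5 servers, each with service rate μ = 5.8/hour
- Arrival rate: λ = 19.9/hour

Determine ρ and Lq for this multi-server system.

Traffic intensity: ρ = λ/(cμ) = 19.9/(5×5.8) = 0.6862
Since ρ = 0.6862 < 1, system is stable.
Offered load a = λ/μ = cρ = 19.9/5.8 = 3.4310
P₀ = [ Σₙ₌₀^4 aⁿ/n! + a^5/(5!(1-ρ)) ]⁻¹
Σ = a^0/0! + a^1/1! + a^2/2! + a^3/3! + a^4/4! = 1.0000 + 3.4310 + 5.8860 + 6.7317 + 5.7742 = 22.8229
a^5/(5!(1-ρ)) = 475.4725/(120 × 0.313793) = 12.6270
P₀ = 1/(22.8229 + 12.6270) = 0.02821
Lq = P₀·a^5·ρ / (5!(1-ρ)²) = 0.02821 × 475.4725 × 0.6862 / (120 × 0.09847) = 0.7789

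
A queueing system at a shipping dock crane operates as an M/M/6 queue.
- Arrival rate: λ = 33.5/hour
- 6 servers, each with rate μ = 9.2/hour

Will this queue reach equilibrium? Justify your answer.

Stability requires ρ = λ/(cμ) < 1
ρ = 33.5/(6 × 9.2) = 33.5/55.20 = 0.6069
Since 0.6069 < 1, the system is STABLE.
The servers are busy 60.69% of the time.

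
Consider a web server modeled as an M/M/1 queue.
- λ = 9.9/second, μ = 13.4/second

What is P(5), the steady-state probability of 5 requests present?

ρ = λ/μ = 9.9/13.4 = 0.7388
P(n) = (1-ρ)ρⁿ
P(5) = (1-0.7388) × 0.7388^5
P(5) = 0.2612 × 0.2201
P(5) = 0.05749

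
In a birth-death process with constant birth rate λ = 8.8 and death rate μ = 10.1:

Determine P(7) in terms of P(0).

For constant rates: P(n)/P(0) = (λ/μ)^n
P(7)/P(0) = (8.8/10.1)^7 = 0.8713^7 = 0.3812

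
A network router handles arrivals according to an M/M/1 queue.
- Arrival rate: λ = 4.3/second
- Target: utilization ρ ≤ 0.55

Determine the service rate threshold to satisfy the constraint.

ρ = λ/μ, so μ = λ/ρ
μ ≥ 4.3/0.55 = 7.8182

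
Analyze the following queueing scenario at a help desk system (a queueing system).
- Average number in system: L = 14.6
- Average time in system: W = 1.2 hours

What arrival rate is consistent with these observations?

Little's Law: L = λW, so λ = L/W
λ = 14.6/1.2 = 12.1667 tickets/hour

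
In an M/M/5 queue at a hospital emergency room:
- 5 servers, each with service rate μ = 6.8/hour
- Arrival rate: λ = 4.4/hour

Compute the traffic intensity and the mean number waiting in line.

Traffic intensity: ρ = λ/(cμ) = 4.4/(5×6.8) = 0.1294
Since ρ = 0.1294 < 1, system is stable.
Offered load a = λ/μ = cρ = 4.4/6.8 = 0.6471
P₀ = [ Σₙ₌₀^4 aⁿ/n! + a^5/(5!(1-ρ)) ]⁻¹
Σ = a^0/0! + a^1/1! + a^2/2! + a^3/3! + a^4/4! = 1.0000 + 0.6471 + 0.2093 + 0.04515 + 0.007304 = 1.9089
a^5/(5!(1-ρ)) = 0.11343/(120 × 0.87059) = 0.001086
P₀ = 1/(1.9089 + 0.001086) = 0.5236
Lq = P₀·a^5·ρ / (5!(1-ρ)²) = 0.52358 × 0.11343 × 0.12941 / (120 × 0.75792) = 0.00008450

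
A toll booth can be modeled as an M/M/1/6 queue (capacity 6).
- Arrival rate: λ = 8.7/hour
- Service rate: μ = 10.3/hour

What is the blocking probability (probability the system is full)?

ρ = λ/μ = 8.7/10.3 = 0.84466
P₀ = (1-ρ)/(1-ρ^(K+1)) = (1-0.84466)/(1-0.84466^7) = 0.15534/0.69326 = 0.2241
P_K = P₀×ρ^K = 0.22407 × 0.84466^6 = 0.22407 × 0.36315 = 0.08137
Blocking probability = 8.14%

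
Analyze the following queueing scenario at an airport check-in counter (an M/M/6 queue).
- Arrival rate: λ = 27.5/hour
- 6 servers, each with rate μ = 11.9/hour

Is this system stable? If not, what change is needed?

Stability requires ρ = λ/(cμ) < 1
ρ = 27.5/(6 × 11.9) = 27.5/71.40 = 0.3852
Since 0.3852 < 1, the system is STABLE.
The servers are busy 38.52% of the time.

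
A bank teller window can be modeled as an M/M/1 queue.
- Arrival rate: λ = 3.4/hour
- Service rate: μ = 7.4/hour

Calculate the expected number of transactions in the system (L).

ρ = λ/μ = 3.4/7.4 = 0.4595
For M/M/1: L = λ/(μ-λ)
L = 3.4/(7.4-3.4) = 3.4/4.00
L = 0.8500 transactions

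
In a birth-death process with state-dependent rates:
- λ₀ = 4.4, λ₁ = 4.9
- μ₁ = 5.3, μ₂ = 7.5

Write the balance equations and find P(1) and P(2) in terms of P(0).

Balance equations:
State 0: λ₀P₀ = μ₁P₁ → P₁ = (λ₀/μ₁)P₀ = (4.4/5.3)P₀ = 0.8302P₀
State 1: P₂ = (λ₀λ₁)/(μ₁μ₂)P₀ = (4.4×4.9)/(5.3×7.5)P₀ = 0.5424P₀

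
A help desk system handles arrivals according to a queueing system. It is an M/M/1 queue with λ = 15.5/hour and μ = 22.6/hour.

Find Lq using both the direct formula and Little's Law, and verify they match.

Method 1 (direct): Lq = λ²/(μ(μ-λ)) = 240.25/(22.6 × 7.10) = 1.4973

Method 2 (Little's Law):
W = 1/(μ-λ) = 1/7.10 = 0.14085
Wq = W - 1/μ = 0.14085 - 0.044248 = 0.09660
Lq = λWq = 15.5 × 0.09660 = 1.4973 ✔ (matches Method 1)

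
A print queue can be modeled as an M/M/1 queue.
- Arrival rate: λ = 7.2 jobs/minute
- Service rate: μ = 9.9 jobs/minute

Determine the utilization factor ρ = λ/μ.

Server utilization: ρ = λ/μ
ρ = 7.2/9.9 = 0.7273
The server is busy 72.73% of the time.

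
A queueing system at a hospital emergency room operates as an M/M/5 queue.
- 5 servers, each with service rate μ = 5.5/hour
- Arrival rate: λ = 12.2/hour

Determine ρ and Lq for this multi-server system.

Traffic intensity: ρ = λ/(cμ) = 12.2/(5×5.5) = 0.4436
Since ρ = 0.4436 < 1, system is stable.
Offered load a = λ/μ = cρ = 12.2/5.5 = 2.2182
P₀ = [ Σₙ₌₀^4 aⁿ/n! + a^5/(5!(1-ρ)) ]⁻¹
Σ = a^0/0! + a^1/1! + a^2/2! + a^3/3! + a^4/4! = 1.0000 + 2.2182 + 2.4602 + 1.8190 + 1.0087 = 8.5061
a^5/(5!(1-ρ)) = 53.7014/(120 × 0.55636) = 0.8044
P₀ = 1/(8.5061 + 0.8044) = 0.1074
Lq = P₀·a^5·ρ / (5!(1-ρ)²) = 0.1074 × 53.7014 × 0.4436 / (120 × 0.3095) = 0.06889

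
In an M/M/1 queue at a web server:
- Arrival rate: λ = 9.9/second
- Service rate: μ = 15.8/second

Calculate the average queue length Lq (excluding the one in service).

ρ = λ/μ = 9.9/15.8 = 0.6266
For M/M/1: Lq = λ²/(μ(μ-λ))
Lq = 98.01/(15.8 × 5.90)
Lq = 1.0514 requests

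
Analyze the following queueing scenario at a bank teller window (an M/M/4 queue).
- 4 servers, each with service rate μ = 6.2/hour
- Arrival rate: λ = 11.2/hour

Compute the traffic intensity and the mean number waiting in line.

Traffic intensity: ρ = λ/(cμ) = 11.2/(4×6.2) = 0.4516
Since ρ = 0.4516 < 1, system is stable.
Offered load a = λ/μ = cρ = 11.2/6.2 = 1.8065
P₀ = [ Σₙ₌₀^3 aⁿ/n! + a^4/(4!(1-ρ)) ]⁻¹
Σ = a^0/0! + a^1/1! + a^2/2! + a^3/3! = 1.0000 + 1.8065 + 1.6316 + 0.9825 = 5.4206
a^4/(4!(1-ρ)) = 10.6489/(24 × 0.5484) = 0.8091
P₀ = 1/(5.4206 + 0.8091) = 0.1605
Lq = P₀·a^4·ρ / (4!(1-ρ)²) = 0.1605 × 10.6489 × 0.4516 / (24 × 0.3007) = 0.1070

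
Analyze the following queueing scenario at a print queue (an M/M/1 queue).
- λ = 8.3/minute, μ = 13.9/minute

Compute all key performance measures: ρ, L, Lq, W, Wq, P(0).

Step 1: ρ = λ/μ = 8.3/13.9 = 0.5971
Step 2: L = λ/(μ-λ) = 8.3/5.60 = 1.4821
Step 3: Lq = λ²/(μ(μ-λ)) = 68.89/(13.9×5.60) = 0.8850
Step 4: W = 1/(μ-λ) = 1/5.60 = 0.17857
Step 5: Wq = λ/(μ(μ-λ)) = 8.3/(13.9×5.60) = 0.1066
Step 6: P(0) = 1-ρ = 0.4029
Verify: L = λW = 8.3×0.17857 = 1.4821 ✔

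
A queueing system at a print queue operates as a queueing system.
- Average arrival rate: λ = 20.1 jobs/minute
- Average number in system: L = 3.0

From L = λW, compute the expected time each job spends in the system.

Little's Law: L = λW, so W = L/λ
W = 3.0/20.1 = 0.1493 minutes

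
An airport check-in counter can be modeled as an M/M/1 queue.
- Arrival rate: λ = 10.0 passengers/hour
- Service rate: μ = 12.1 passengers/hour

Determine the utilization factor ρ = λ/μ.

Server utilization: ρ = λ/μ
ρ = 10.0/12.1 = 0.8264
The server is busy 82.64% of the time.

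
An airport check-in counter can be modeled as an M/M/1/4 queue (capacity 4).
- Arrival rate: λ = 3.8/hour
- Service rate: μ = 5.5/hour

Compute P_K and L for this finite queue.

ρ = λ/μ = 3.8/5.5 = 0.69091
P₀ = (1-ρ)/(1-ρ^(K+1)) = (1-0.69091)/(1-0.69091^5) = 0.3091/0.8426 = 0.3668
P_K = P₀×ρ^K = 0.3668 × 0.69091^4 = 0.3668 × 0.2279 = 0.08359
Blocking probability P_4 = 0.08359 (8.36%)
L = ρ[1 - (K+1)ρ^K + Kρ^(K+1)] / [(1-ρ)(1-ρ^(K+1))]
L = 0.69091 × (1 - 5×0.227869 + 4×0.157437) / ((1 - 0.69091) × (1 - 0.157437)) = 1.3010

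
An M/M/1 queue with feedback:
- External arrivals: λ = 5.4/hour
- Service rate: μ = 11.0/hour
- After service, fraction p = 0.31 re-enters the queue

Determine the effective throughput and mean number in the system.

Effective arrival rate: λ_eff = λ/(1-p) = 5.4/(1-0.31) = 5.4/0.69 = 7.826087
ρ = λ_eff/μ = 7.826087/11.0 = 0.7114625
L = ρ/(1-ρ) = 0.7114625/(1-0.7114625) = 2.4658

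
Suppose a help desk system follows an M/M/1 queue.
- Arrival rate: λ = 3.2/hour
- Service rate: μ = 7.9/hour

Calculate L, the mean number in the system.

ρ = λ/μ = 3.2/7.9 = 0.4051
For M/M/1: L = λ/(μ-λ)
L = 3.2/(7.9-3.2) = 3.2/4.70
L = 0.6809 tickets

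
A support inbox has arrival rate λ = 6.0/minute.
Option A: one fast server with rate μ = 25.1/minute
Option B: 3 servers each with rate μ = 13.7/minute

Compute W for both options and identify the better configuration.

Option A: single server μ = 25.1 (M/M/1)
  ρ_A = 6.0/25.1 = 0.2390
  W_A = 1/(μ-λ) = 1/(25.1-6.0) = 1/19.10 = 0.05236

Option B: 3 servers μ = 13.7 (M/M/3)
  ρ_B = λ/(cμ) = 6.0/(3×13.7) = 0.1460
  Offered load a = λ/μ = cρ = 6.0/13.7 = 0.4380
  P₀ = [ Σₙ₌₀^2 aⁿ/n! + a^3/(3!(1-ρ)) ]⁻¹
  Σ = a^0/0! + a^1/1! + a^2/2! = 1.0000 + 0.4380 + 0.09590 = 1.5339
  a^3/(3!(1-ρ)) = 0.08400/(6 × 0.8540) = 0.01639
  P₀ = 1/(1.53386 + 0.0163936) = 0.6451
  Lq = P₀·a^3·ρ / (3!(1-ρ)²) = 0.6451 × 0.08400 × 0.1460 / (6 × 0.7293) = 0.001808
  Wq_B = Lq/λ = 0.001808/6.0 = 0.0003013
  W_B = Wq_B + 1/μ = 0.0003013 + 0.07299 = 0.07329

Since W_A = 0.05236 < W_B = 0.07329, Option A (single fast server) has the shorter time in system.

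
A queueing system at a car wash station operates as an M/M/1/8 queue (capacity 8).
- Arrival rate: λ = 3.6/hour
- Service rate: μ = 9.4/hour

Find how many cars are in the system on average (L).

ρ = λ/μ = 3.6/9.4 = 0.38298
P₀ = (1-ρ)/(1-ρ^(K+1)) = (1-0.38298)/(1-0.38298^9) = 0.6170/0.9998 = 0.6171
P_K = P₀×ρ^K = 0.6171 × 0.38298^8 = 0.6171 × 0.0004628 = 0.0002856
L = ρ[1 - (K+1)ρ^K + Kρ^(K+1)] / [(1-ρ)(1-ρ^(K+1))]
L = 0.38298 × (1 - 9×0.0004628 + 8×0.0001772) / ((1 - 0.38298) × (1 - 0.0001772)) = 0.6191 cars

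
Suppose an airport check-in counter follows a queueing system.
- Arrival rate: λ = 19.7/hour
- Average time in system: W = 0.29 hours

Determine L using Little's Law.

Little's Law: L = λW
L = 19.7 × 0.29 = 5.7130 passengers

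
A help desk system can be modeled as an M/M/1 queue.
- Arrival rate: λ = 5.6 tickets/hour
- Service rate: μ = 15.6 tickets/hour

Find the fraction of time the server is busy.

Server utilization: ρ = λ/μ
ρ = 5.6/15.6 = 0.3590
The server is busy 35.90% of the time.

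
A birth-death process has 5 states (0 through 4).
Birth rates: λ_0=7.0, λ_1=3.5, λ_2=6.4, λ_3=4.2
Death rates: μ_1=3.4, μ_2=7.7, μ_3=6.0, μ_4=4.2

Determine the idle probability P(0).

Ratios P(n)/P(0) = (λ₀···λₙ₋₁)/(μ₁···μₙ):
P(1)/P(0) = (7.0)/(3.4) = 2.0588
P(2)/P(0) = (7.0×3.5)/(3.4×7.7) = 0.93583
P(3)/P(0) = (7.0×3.5×6.4)/(3.4×7.7×6.0) = 0.99822
P(4)/P(0) = (7.0×3.5×6.4×4.2)/(3.4×7.7×6.0×4.2) = 0.99822

Normalization: ∑ P(n) = 1
P(0) × (1.0000 + 2.0588 + 0.93583 + 0.99822 + 0.99822) = 1
P(0) × 5.9911 = 1
P(0) = 1/5.9911 = 0.1669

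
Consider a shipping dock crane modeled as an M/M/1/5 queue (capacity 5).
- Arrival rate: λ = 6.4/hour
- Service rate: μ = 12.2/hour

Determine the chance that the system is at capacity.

ρ = λ/μ = 6.4/12.2 = 0.52459
P₀ = (1-ρ)/(1-ρ^(K+1)) = (1-0.52459)/(1-0.52459^6) = 0.4754/0.9792 = 0.4855
P_K = P₀×ρ^K = 0.4855 × 0.52459^5 = 0.4855 × 0.03973 = 0.01929
Blocking probability = 1.93%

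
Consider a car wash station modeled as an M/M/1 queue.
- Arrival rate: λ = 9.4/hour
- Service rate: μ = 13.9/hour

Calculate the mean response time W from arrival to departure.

First, compute utilization: ρ = λ/μ = 9.4/13.9 = 0.6763
For M/M/1: W = 1/(μ-λ)
W = 1/(13.9-9.4) = 1/4.50
W = 0.2222 hours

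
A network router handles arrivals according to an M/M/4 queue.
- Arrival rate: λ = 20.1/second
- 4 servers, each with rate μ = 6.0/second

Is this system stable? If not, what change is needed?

Stability requires ρ = λ/(cμ) < 1
ρ = 20.1/(4 × 6.0) = 20.1/24.00 = 0.8375
Since 0.8375 < 1, the system is STABLE.
The servers are busy 83.75% of the time.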